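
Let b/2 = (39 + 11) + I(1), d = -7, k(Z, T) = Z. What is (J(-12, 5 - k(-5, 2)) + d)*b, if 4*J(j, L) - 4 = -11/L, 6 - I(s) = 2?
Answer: -6777/10 ≈ -677.70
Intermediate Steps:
I(s) = 4 (I(s) = 6 - 1*2 = 6 - 2 = 4)
J(j, L) = 1 - 11/(4*L) (J(j, L) = 1 + (-11/L)/4 = 1 - 11/(4*L))
b = 108 (b = 2*((39 + 11) + 4) = 2*(50 + 4) = 2*54 = 108)
(J(-12, 5 - k(-5, 2)) + d)*b = ((-11/4 + (5 - 1*(-5)))/(5 - 1*(-5)) - 7)*108 = ((-11/4 + (5 + 5))/(5 + 5) - 7)*108 = ((-11/4 + 10)/10 - 7)*108 = ((1/10)*(29/4) - 7)*108 = (29/40 - 7)*108 = -251/40*108 = -6777/10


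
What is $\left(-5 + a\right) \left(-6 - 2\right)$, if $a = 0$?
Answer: $40$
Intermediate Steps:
$\left(-5 + a\right) \left(-6 - 2\right) = \left(-5 + 0\right) \left(-6 - 2\right) = \left(-5\right) \left(-8\right) = 40$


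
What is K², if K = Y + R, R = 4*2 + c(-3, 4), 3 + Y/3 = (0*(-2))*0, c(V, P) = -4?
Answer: 25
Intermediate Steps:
Y = -9 (Y = -9 + 3*((0*(-2))*0) = -9 + 3*(0*0) = -9 + 3*0 = -9 + 0 = -9)
R = 4 (R = 4*2 - 4 = 8 - 4 = 4)
K = -5 (K = -9 + 4 = -5)
K² = (-5)² = 25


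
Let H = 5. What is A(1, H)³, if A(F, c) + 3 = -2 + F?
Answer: -64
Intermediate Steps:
A(F, c) = -5 + F (A(F, c) = -3 + (-2 + F) = -5 + F)
A(1, H)³ = (-5 + 1)³ = (-4)³ = -64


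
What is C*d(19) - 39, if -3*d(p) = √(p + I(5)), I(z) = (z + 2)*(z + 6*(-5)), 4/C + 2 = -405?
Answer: -39 + 8*I*√39/1221 ≈ -39.0 + 0.040917*I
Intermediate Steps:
C = -4/407 (C = 4/(-2 - 405) = 4/(-407) = 4*(-1/407) = -4/407 ≈ -0.0098280)
I(z) = (-30 + z)*(2 + z) (I(z) = (2 + z)*(z - 30) = (2 + z)*(-30 + z) = (-30 + z)*(2 + z))
d(p) = -√(-175 + p)/3 (d(p) = -√(p + (-60 + 5² - 28*5))/3 = -√(p + (-60 + 25 - 140))/3 = -√(p - 175)/3 = -√(-175 + p)/3)
C*d(19) - 39 = -(-4)*√(-175 + 19)/1221 - 39 = -(-4)*√(-156)/1221 - 39 = -(-4)*2*I*√39/1221 - 39 = -(-8)*I*√39/1221 - 39 = 8*I*√39/1221 - 39 = -39 + 8*I*√39/1221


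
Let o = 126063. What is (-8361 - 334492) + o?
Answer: -216790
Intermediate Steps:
(-8361 - 334492) + o = (-8361 - 334492) + 126063 = -342853 + 126063 = -216790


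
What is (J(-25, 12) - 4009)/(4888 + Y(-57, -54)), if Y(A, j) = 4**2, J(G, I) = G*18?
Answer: -4459/4904 ≈ -0.90926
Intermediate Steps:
J(G, I) = 18*G
Y(A, j) = 16
(J(-25, 12) - 4009)/(4888 + Y(-57, -54)) = (18*(-25) - 4009)/(4888 + 16) = (-450 - 4009)/4904 = -4459*1/4904 = -4459/4904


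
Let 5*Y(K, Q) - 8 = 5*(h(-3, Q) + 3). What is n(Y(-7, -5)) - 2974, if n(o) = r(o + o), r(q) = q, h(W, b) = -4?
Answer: -14864/5 ≈ -2972.8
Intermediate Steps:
Y(K, Q) = ⅗ (Y(K, Q) = 8/5 + (5*(-4 + 3))/5 = 8/5 + (5*(-1))/5 = 8/5 + (⅕)*(-5) = 8/5 - 1 = ⅗)
n(o) = 2*o (n(o) = o + o = 2*o)
n(Y(-7, -5)) - 2974 = 2*(⅗) - 2974 = 6/5 - 2974 = -14864/5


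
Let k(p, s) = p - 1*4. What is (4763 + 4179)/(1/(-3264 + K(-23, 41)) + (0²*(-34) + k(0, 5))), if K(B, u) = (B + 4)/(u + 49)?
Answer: -1313485909/587603 ≈ -2235.3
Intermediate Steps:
k(p, s) = -4 + p (k(p, s) = p - 4 = -4 + p)
K(B, u) = (4 + B)/(49 + u)
(4763 + 4179)/(1/(-3264 + K(-23, 41)) + (0²*(-34) + k(0, 5))) = (4763 + 4179)/(1/(-3264 + (4 - 23)/(49 + 41)) + (0²*(-34) + (-4 + 0))) = 8942/(1/(-3264 - 19/90) + (0*(-34) - 4)) = 8942/(1/(-3264 + (1/90)*(-19)) + (0 - 4)) = 8942/(1/(-3264 - 19/90) - 4) = 8942/(1/(-293779/90) - 4) = 8942/(-90/293779 - 4) = 8942/(-1175206/293779) = 8942*(-293779/1175206) = -1313485909/587603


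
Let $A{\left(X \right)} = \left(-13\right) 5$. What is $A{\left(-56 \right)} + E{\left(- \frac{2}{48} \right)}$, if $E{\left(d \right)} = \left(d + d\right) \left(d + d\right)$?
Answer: $- \frac{9359}{144} \approx -64.993$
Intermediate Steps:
$A{\left(X \right)} = -65$
$E{\left(d \right)} = 4 d^{2}$ ($E{\left(d \right)} = 2 d 2 d = 4 d^{2}$)
$A{\left(-56 \right)} + E{\left(- \frac{2}{48} \right)} = -65 + 4 \left(- \frac{2}{48}\right)^{2} = -65 + 4 \left(\left(-2\right) \frac{1}{48}\right)^{2} = -65 + 4 \left(- \frac{1}{24}\right)^{2} = -65 + 4 \cdot \frac{1}{576} = -65 + \frac{1}{144} = - \frac{9359}{144}$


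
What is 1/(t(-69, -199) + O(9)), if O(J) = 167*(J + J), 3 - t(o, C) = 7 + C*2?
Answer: 1/3400 ≈ 0.00029412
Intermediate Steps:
t(o, C) = -4 - 2*C (t(o, C) = 3 - (7 + C*2) = 3 - (7 + 2*C) = 3 + (-7 - 2*C) = -4 - 2*C)
O(J) = 334*J (O(J) = 167*(2*J) = 334*J)
1/(t(-69, -199) + O(9)) = 1/((-4 - 2*(-199)) + 334*9) = 1/((-4 + 398) + 3006) = 1/(394 + 3006) = 1/3400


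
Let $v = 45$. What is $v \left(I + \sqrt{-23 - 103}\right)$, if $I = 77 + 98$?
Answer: $7875 + 135 i \sqrt{14} \approx 7875.0 + 505.12 i$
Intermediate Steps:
$I = 175$
$v \left(I + \sqrt{-23 - 103}\right) = 45 \left(175 + \sqrt{-23 - 103}\right) = 45 \left(175 + \sqrt{-126}\right) = 45 \left(175 + 3 i \sqrt{14}\right) = 7875 + 135 i \sqrt{14}$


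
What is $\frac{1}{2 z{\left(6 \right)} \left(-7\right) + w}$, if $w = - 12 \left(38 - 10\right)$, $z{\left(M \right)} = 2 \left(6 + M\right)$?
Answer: $- \frac{1}{672} \approx -0.0014881$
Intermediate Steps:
$z{\left(M \right)} = 12 + 2 M$
$w = -336$ ($w = \left(-12\right) 28 = -336$)
$\frac{1}{2 z{\left(6 \right)} \left(-7\right) + w} = \frac{1}{2 \left(12 + 2 \cdot 6\right) \left(-7\right) - 336} = \frac{1}{2 \left(12 + 12\right) \left(-7\right) - 336} = \frac{1}{2 \cdot 24 \left(-7\right) - 336} = \frac{1}{48 \left(-7\right) - 336} = \frac{1}{-336 - 336} = \frac{1}{-672} = - \frac{1}{672}$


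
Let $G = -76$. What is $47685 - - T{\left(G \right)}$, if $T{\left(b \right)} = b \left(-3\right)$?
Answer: $47913$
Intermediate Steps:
$T{\left(b \right)} = - 3 b$
$47685 - - T{\left(G \right)} = 47685 - - \left(-3\right) \left(-76\right) = 47685 - \left(-1\right) 228 = 47685 - -228 = 47685 + 228 = 47913$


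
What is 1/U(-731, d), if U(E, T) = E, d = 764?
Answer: -1/731 ≈ -0.0013680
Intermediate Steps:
1/U(-731, d) = 1/(-731) = -1/731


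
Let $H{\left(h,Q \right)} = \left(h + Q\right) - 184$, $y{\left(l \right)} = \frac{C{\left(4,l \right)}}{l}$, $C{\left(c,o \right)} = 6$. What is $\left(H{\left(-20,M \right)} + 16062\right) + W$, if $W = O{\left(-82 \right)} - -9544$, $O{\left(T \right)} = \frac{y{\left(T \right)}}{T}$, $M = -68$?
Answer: $\frac{85172911}{3362} \approx 25334.0$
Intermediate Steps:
$y{\left(l \right)} = \frac{6}{l}$
$O{\left(T \right)} = \frac{6}{T^{2}}$ ($O{\left(T \right)} = \frac{6 \frac{1}{T}}{T} = \frac{6}{T^{2}}$)
$W = \frac{32086931}{3362}$ ($W = \frac{6}{6724} - -9544 = 6 \cdot \frac{1}{6724} + 9544 = \frac{3}{3362} + 9544 = \frac{32086931}{3362} \approx 9544.0$)
$H{\left(h,Q \right)} = -184 + Q + h$ ($H{\left(h,Q \right)} = \left(Q + h\right) - 184 = -184 + Q + h$)
$\left(H{\left(-20,M \right)} + 16062\right) + W = \left(\left(-184 - 68 - 20\right) + 16062\right) + \frac{32086931}{3362} = \left(-272 + 16062\right) + \frac{32086931}{3362} = 15790 + \frac{32086931}{3362} = \frac{85172911}{3362}$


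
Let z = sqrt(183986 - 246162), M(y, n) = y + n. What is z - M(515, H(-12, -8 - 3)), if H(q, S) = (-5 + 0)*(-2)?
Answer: -525 + 4*I*sqrt(3886) ≈ -525.0 + 249.35*I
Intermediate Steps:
H(q, S) = 10 (H(q, S) = -5*(-2) = 10)
M(y, n) = n + y
z = 4*I*sqrt(3886) (z = sqrt(-62176) = 4*I*sqrt(3886) ≈ 249.35*I)
z - M(515, H(-12, -8 - 3)) = 4*I*sqrt(3886) - (10 + 515) = 4*I*sqrt(3886) - 1*525 = 4*I*sqrt(3886) - 525 = -525 + 4*I*sqrt(3886)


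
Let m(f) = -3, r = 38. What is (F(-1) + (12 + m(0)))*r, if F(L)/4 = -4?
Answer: -266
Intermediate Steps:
F(L) = -16 (F(L) = 4*(-4) = -16)
(F(-1) + (12 + m(0)))*r = (-16 + (12 - 3))*38 = (-16 + 9)*38 = -7*38 = -266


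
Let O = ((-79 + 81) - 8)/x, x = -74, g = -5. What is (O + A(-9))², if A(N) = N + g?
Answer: 265225/1369 ≈ 193.74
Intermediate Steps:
A(N) = -5 + N (A(N) = N - 5 = -5 + N)
O = 3/37 (O = ((-79 + 81) - 8)/(-74) = (2 - 8)*(-1/74) = -6*(-1/74) = 3/37 ≈ 0.081081)
(O + A(-9))² = (3/37 + (-5 - 9))² = (3/37 - 14)² = (-515/37)² = 265225/1369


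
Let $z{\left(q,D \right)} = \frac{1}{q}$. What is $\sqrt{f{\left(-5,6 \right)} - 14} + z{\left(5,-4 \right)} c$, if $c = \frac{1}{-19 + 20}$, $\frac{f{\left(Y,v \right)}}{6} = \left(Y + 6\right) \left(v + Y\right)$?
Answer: $\frac{1}{5} + 2 i \sqrt{2} \approx 0.2 + 2.8284 i$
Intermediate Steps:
$f{\left(Y,v \right)} = 6 \left(6 + Y\right) \left(Y + v\right)$ ($f{\left(Y,v \right)} = 6 \left(Y + 6\right) \left(v + Y\right) = 6 \left(6 + Y\right) \left(Y + v\right)$)
$c = 1$ ($c = 1^{-1} = 1$)
$\sqrt{f{\left(-5,6 \right)} - 14} + z{\left(5,-4 \right)} c = \sqrt{\left(6 \left(-5\right)^{2} + 36 \left(-5\right) + 36 \cdot 6 + 6 \left(-5\right) 6\right) - 14} + \frac{1}{5} \cdot 1 = \sqrt{\left(6 \cdot 25 - 180 + 216 - 180\right) - 14} + \frac{1}{5} \cdot 1 = \sqrt{\left(150 - 180 + 216 - 180\right) - 14} + \frac{1}{5} = \sqrt{6 - 14} + \frac{1}{5} = \sqrt{-8} + \frac{1}{5} = 2 i \sqrt{2} + \frac{1}{5} = \frac{1}{5} + 2 i \sqrt{2}$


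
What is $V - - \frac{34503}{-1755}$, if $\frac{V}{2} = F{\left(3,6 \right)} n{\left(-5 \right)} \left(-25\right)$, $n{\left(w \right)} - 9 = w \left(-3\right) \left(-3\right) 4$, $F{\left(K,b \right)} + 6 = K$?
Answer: $- \frac{15016751}{585} \approx -25670.0$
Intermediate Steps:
$F{\left(K,b \right)} = -6 + K$
$n{\left(w \right)} = 9 + 36 w$ ($n{\left(w \right)} = 9 + w \left(-3\right) \left(-3\right) 4 = 9 + - 3 w \left(-3\right) 4 = 9 + 9 w 4 = 9 + 36 w$)
$V = -25650$ ($V = 2 \left(-6 + 3\right) \left(9 + 36 \left(-5\right)\right) \left(-25\right) = 2 - 3 \left(9 - 180\right) \left(-25\right) = 2 \left(-3\right) \left(-171\right) \left(-25\right) = 2 \cdot 513 \left(-25\right) = 2 \left(-12825\right) = -25650$)
$V - - \frac{34503}{-1755} = -25650 - - \frac{34503}{-1755} = -25650 - \left(-34503\right) \left(- \frac{1}{1755}\right) = -25650 - \frac{11501}{585} = - \frac{15016751}{585}$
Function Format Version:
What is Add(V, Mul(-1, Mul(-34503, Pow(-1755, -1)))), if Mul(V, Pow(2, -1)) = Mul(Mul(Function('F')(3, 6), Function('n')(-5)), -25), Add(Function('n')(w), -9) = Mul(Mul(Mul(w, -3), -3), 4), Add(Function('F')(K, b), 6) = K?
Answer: Rational(-15016751, 585) ≈ -25670.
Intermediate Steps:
Function('F')(K, b) = Add(-6, K)
Function('n')(w) = Add(9, Mul(36, w)) (Function('n')(w) = Add(9, Mul(Mul(Mul(w, -3), -3), 4)) = Add(9, Mul(Mul(Mul(-3, w), -3), 4)) = Add(9, Mul(Mul(9, w), 4)) = Add(9, Mul(36, w)))
V = -25650 (V = Mul(2, Mul(Mul(Add(-6, 3), Add(9, Mul(36, -5))), -25)) = Mul(2, Mul(Mul(-3, Add(9, -180)), -25)) = Mul(2, Mul(Mul(-3, -171), -25)) = Mul(2, Mul(513, -25)) = Mul(2, -12825) = -25650)
Add(V, Mul(-1, Mul(-34503, Pow(-1755, -1)))) = Add(-25650, Mul(-1, Mul(-34503, Pow(-1755, -1)))) = Add(-25650, Mul(-1, Mul(-34503, Rational(-1, 1755)))) = Add(-25650, Mul(-1, Rational(11501, 585))) = Add(-25650, Rational(-11501, 585)) = Rational(-15016751, 585)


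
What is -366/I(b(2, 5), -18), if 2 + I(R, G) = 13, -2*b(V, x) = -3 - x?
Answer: -366/11 ≈ -33.273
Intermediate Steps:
b(V, x) = 3/2 + x/2 (b(V, x) = -(-3 - x)/2 = 3/2 + x/2)
I(R, G) = 11 (I(R, G) = -2 + 13 = 11)
-366/I(b(2, 5), -18) = -366/11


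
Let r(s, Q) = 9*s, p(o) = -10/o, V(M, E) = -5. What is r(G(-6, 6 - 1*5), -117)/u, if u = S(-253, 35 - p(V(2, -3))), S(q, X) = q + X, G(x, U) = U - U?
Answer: 0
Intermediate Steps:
G(x, U) = 0
S(q, X) = X + q
u = -220 (u = (35 - (-10)/(-5)) - 253 = (35 - (-10)*(-1)/5) - 253 = (35 - 1*2) - 253 = (35 - 2) - 253 = 33 - 253 = -220)
r(G(-6, 6 - 1*5), -117)/u = (9*0)/(-220) = 0*(-1/220) = 0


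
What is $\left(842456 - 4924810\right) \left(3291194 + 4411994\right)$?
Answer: $-31447140344552$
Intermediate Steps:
$\left(842456 - 4924810\right) \left(3291194 + 4411994\right) = \left(-4082354\right) 7703188 = -31447140344552$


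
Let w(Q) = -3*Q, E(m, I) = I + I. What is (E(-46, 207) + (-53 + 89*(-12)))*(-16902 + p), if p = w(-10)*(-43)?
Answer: 12861744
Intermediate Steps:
E(m, I) = 2*I
p = -1290 (p = -3*(-10)*(-43) = 30*(-43) = -1290)
(E(-46, 207) + (-53 + 89*(-12)))*(-16902 + p) = (2*207 + (-53 + 89*(-12)))*(-16902 - 1290) = (414 + (-53 - 1068))*(-18192) = (414 - 1121)*(-18192) = -707*(-18192) = 12861744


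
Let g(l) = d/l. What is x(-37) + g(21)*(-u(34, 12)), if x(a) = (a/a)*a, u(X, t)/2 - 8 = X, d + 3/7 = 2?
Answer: -303/7 ≈ -43.286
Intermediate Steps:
d = 11/7 (d = -3/7 + 2 = 11/7 ≈ 1.5714)
u(X, t) = 16 + 2*X
x(a) = a (x(a) = 1*a = a)
g(l) = 11/(7*l)
x(-37) + g(21)*(-u(34, 12)) = -37 + ((11/7)/21)*(-(16 + 2*34)) = -37 + ((11/7)*(1/21))*(-(16 + 68)) = -37 + 11*(-1*84)/147 = -37 + (11/147)*(-84) = -37 - 44/7 = -303/7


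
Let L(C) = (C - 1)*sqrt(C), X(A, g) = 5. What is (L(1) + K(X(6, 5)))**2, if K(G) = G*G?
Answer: 625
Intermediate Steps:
K(G) = G**2
L(C) = sqrt(C)*(-1 + C) (L(C) = (-1 + C)*sqrt(C) = sqrt(C)*(-1 + C))
(L(1) + K(X(6, 5)))**2 = (sqrt(1)*(-1 + 1) + 5**2)**2 = (1*0 + 25)**2 = (0 + 25)**2 = 25**2 = 625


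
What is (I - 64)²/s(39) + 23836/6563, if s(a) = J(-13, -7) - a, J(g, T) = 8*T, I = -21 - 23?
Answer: -74286412/623485 ≈ -119.15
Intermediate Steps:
I = -44
s(a) = -56 - a (s(a) = 8*(-7) - a = -56 - a)
(I - 64)²/s(39) + 23836/6563 = (-44 - 64)²/(-56 - 1*39) + 23836/6563 = (-108)²/(-56 - 39) + 23836*(1/6563) = 11664/(-95) + 23836/6563 = 11664*(-1/95) + 23836/6563 = -11664/95 + 23836/6563 = -74286412/623485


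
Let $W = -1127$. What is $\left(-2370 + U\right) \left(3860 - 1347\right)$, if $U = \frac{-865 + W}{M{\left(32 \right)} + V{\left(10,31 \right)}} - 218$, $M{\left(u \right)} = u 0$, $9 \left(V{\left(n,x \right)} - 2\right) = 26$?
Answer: $- \frac{82803350}{11} \approx -7.5276 \cdot 10^{6}$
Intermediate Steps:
$V{\left(n,x \right)} = \frac{44}{9}$ ($V{\left(n,x \right)} = 2 + \frac{1}{9} \cdot 26 = 2 + \frac{26}{9} = \frac{44}{9}$)
$M{\left(u \right)} = 0$
$U = - \frac{6880}{11}$ ($U = \frac{-865 - 1127}{0 + \frac{44}{9}} - 218 = - \frac{1992}{\frac{44}{9}} - 218 = \left(-1992\right) \frac{9}{44} - 218 = - \frac{4482}{11} - 218 = - \frac{6880}{11} \approx -625.45$)
$\left(-2370 + U\right) \left(3860 - 1347\right) = \left(-2370 - \frac{6880}{11}\right) \left(3860 - 1347\right) = \left(- \frac{32950}{11}\right) 2513 = - \frac{82803350}{11}$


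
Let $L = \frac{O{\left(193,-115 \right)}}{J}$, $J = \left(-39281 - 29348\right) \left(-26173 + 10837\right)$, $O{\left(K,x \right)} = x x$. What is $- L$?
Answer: $- \frac{13225}{1052494344} \approx -1.2565 \cdot 10^{-5}$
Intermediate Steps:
$O{\left(K,x \right)} = x^{2}$
$J = 1052494344$ ($J = \left(-68629\right) \left(-15336\right) = 1052494344$)
$L = \frac{13225}{1052494344}$ ($L = \frac{\left(-115\right)^{2}}{1052494344} = 13225 \cdot \frac{1}{1052494344} = \frac{13225}{1052494344} \approx 1.2565 \cdot 10^{-5}$)
$- L = \left(-1\right) \frac{13225}{1052494344} = - \frac{13225}{1052494344}$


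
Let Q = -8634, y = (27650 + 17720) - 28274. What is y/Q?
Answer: -8548/4317 ≈ -1.9801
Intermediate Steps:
y = 17096 (y = 45370 - 28274 = 17096)
y/Q = 17096/(-8634) = 17096*(-1/8634) = -8548/4317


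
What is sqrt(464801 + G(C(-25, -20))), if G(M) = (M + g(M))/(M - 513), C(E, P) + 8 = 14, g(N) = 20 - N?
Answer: 29*sqrt(840621)/39 ≈ 681.76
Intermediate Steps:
C(E, P) = 6 (C(E, P) = -8 + 14 = 6)
G(M) = 20/(-513 + M) (G(M) = (M + (20 - M))/(M - 513) = 20/(-513 + M))
sqrt(464801 + G(C(-25, -20))) = sqrt(464801 + 20/(-513 + 6)) = sqrt(464801 + 20/(-507)) = sqrt(464801 + 20*(-1/507)) = sqrt(464801 - 20/507) = sqrt(235654087/507) = 29*sqrt(840621)/39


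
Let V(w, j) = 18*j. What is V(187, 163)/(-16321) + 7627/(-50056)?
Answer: -271344571/816963976 ≈ -0.33214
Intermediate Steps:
V(187, 163)/(-16321) + 7627/(-50056) = (18*163)/(-16321) + 7627/(-50056) = 2934*(-1/16321) + 7627*(-1/50056) = -2934/16321 - 7627/50056 = -271344571/816963976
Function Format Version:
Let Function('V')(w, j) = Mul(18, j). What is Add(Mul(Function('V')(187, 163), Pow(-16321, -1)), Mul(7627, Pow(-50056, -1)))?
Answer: Rational(-271344571, 816963976) ≈ -0.33214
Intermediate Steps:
Add(Mul(Function('V')(187, 163), Pow(-16321, -1)), Mul(7627, Pow(-50056, -1))) = Add(Mul(Mul(18, 163), Pow(-16321, -1)), Mul(7627, Pow(-50056, -1))) = Add(Mul(2934, Rational(-1, 16321)), Mul(7627, Rational(-1, 50056))) = Add(Rational(-2934, 16321), Rational(-7627, 50056)) = Rational(-271344571, 816963976)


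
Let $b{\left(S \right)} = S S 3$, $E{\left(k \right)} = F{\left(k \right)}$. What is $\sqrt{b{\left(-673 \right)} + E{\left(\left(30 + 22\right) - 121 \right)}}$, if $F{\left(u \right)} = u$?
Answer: $\sqrt{1358718} \approx 1165.6$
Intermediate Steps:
$E{\left(k \right)} = k$
$b{\left(S \right)} = 3 S^{2}$ ($b{\left(S \right)} = S^{2} \cdot 3 = 3 S^{2}$)
$\sqrt{b{\left(-673 \right)} + E{\left(\left(30 + 22\right) - 121 \right)}} = \sqrt{3 \left(-673\right)^{2} + \left(\left(30 + 22\right) - 121\right)} = \sqrt{3 \cdot 452929 + \left(52 - 121\right)} = \sqrt{1358787 - 69} = \sqrt{1358718}$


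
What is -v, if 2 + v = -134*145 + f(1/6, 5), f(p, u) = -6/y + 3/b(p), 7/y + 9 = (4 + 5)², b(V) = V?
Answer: 136330/7 ≈ 19476.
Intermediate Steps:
y = 7/72 (y = 7/(-9 + (4 + 5)²) = 7/(-9 + 9²) = 7/(-9 + 81) = 7/72 ≈ 0.097222)
f(p, u) = -432/7 + 3/p (f(p, u) = -6/7/72 + 3/p = -6*72/7 + 3/p = -432/7 + 3/p)
v = -136330/7 (v = -2 + (-134*145 + (-432/7 + 3/((1/6)))) = -2 + (-19430 + (-432/7 + 3/((1*(⅙))))) = -2 + (-19430 + (-432/7 + 3/(⅙))) = -2 + (-19430 + (-432/7 + 3*6)) = -2 + (-19430 + (-432/7 + 18)) = -2 + (-19430 - 306/7) = -2 - 136316/7 = -136330/7 ≈ -19476.)
-v = -1*(-136330/7) = 136330/7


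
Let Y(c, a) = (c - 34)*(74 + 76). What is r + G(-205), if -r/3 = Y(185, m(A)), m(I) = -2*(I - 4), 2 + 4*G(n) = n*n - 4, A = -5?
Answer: -229781/4 ≈ -57445.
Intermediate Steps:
G(n) = -3/2 + n**2/4 (G(n) = -1/2 + (n*n - 4)/4 = -1/2 + (n**2 - 4)/4 = -1/2 + (-4 + n**2)/4 = -1/2 + (-1 + n**2/4) = -3/2 + n**2/4)
m(I) = 8 - 2*I (m(I) = -2*(-4 + I) = 8 - 2*I)
Y(c, a) = -5100 + 150*c (Y(c, a) = (-34 + c)*150 = -5100 + 150*c)
r = -67950 (r = -3*(-5100 + 150*185) = -3*(-5100 + 27750) = -3*22650 = -67950)
r + G(-205) = -67950 + (-3/2 + (1/4)*(-205)**2) = -67950 + (-3/2 + (1/4)*42025) = -67950 + (-3/2 + 42025/4) = -67950 + 42019/4 = -229781/4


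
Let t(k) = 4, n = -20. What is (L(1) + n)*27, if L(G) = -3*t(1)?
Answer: -864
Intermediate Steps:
L(G) = -12 (L(G) = -3*4 = -12)
(L(1) + n)*27 = (-12 - 20)*27 = -32*27 = -864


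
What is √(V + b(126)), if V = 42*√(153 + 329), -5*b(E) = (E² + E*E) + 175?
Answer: √(-159635 + 1050*√482)/5 ≈ 73.914*I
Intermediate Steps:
b(E) = -35 - 2*E²/5 (b(E) = -((E² + E*E) + 175)/5 = -((E² + E²) + 175)/5 = -(2*E² + 175)/5 = -(175 + 2*E²)/5 = -35 - 2*E²/5)
V = 42*√482 ≈ 922.09
√(V + b(126)) = √(42*√482 + (-35 - ⅖*126²)) = √(42*√482 + (-35 - ⅖*15876)) = √(42*√482 + (-35 - 31752/5)) = √(42*√482 - 31927/5) = √(-31927/5 + 42*√482)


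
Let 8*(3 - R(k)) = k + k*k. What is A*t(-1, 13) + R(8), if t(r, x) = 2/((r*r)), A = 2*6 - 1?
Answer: 16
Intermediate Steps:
R(k) = 3 - k/8 - k²/8 (R(k) = 3 - (k + k*k)/8 = 3 - (k + k²)/8 = 3 + (-k/8 - k²/8) = 3 - k/8 - k²/8)
A = 11 (A = 12 - 1 = 11)
t(r, x) = 2/r² (t(r, x) = 2/(r²) = 2/r²)
A*t(-1, 13) + R(8) = 11*(2/(-1)²) + (3 - ⅛*8 - ⅛*8²) = 11*(2*1) + (3 - 1 - ⅛*64) = 11*2 + (3 - 1 - 8) = 22 - 6 = 16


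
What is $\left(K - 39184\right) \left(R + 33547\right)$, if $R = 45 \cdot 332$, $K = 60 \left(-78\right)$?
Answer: $-2126833768$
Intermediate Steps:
$K = -4680$
$R = 14940$
$\left(K - 39184\right) \left(R + 33547\right) = \left(-4680 - 39184\right) \left(14940 + 33547\right) = \left(-43864\right) 48487 = -2126833768$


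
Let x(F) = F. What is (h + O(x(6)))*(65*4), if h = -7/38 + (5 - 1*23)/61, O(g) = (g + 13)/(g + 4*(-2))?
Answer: -3007160/1159 ≈ -2594.6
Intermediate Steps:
O(g) = (13 + g)/(-8 + g) (O(g) = (13 + g)/(g - 8) = (13 + g)/(-8 + g))
h = -1111/2318 (h = -7*1/38 + (5 - 23)*(1/61) = -7/38 - 18*1/61 = -7/38 - 18/61 = -1111/2318 ≈ -0.47929)
(h + O(x(6)))*(65*4) = (-1111/2318 + (13 + 6)/(-8 + 6))*(65*4) = (-1111/2318 + 19/(-2))*260 = (-1111/2318 - ½*19)*260 = (-1111/2318 - 19/2)*260 = -11566/1159*260 = -3007160/1159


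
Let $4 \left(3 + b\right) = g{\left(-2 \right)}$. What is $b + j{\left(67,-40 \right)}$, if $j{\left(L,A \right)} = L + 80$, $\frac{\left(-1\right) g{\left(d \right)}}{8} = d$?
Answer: $148$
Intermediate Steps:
$g{\left(d \right)} = - 8 d$
$j{\left(L,A \right)} = 80 + L$
$b = 1$ ($b = -3 + \frac{\left(-8\right) \left(-2\right)}{4} = -3 + \frac{1}{4} \cdot 16 = -3 + 4 = 1$)
$b + j{\left(67,-40 \right)} = 1 + \left(80 + 67\right) = 1 + 147 = 148$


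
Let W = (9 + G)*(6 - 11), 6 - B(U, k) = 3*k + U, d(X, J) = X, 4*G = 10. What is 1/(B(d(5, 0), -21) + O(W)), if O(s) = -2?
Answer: 1/62 ≈ 0.016129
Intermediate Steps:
G = 5/2 (G = (¼)*10 = 5/2 ≈ 2.5000)
B(U, k) = 6 - U - 3*k (B(U, k) = 6 - (3*k + U) = 6 - (U + 3*k) = 6 + (-U - 3*k) = 6 - U - 3*k)
W = -115/2 (W = (9 + 5/2)*(6 - 11) = (23/2)*(-5) = -115/2 ≈ -57.500)
1/(B(d(5, 0), -21) + O(W)) = 1/((6 - 1*5 - 3*(-21)) - 2) = 1/((6 - 5 + 63) - 2) = 1/(64 - 2) = 1/62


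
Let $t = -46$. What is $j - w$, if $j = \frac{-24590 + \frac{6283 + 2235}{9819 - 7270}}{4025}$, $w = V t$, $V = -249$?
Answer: $- \frac{16796794506}{1465675} \approx -11460.0$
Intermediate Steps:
$w = 11454$ ($w = \left(-249\right) \left(-46\right) = 11454$)
$j = - \frac{8953056}{1465675}$ ($j = \left(-24590 + \frac{8518}{2549}\right) \frac{1}{4025} = \left(- \frac{62671392}{2549}\right) \frac{1}{4025} = - \frac{8953056}{1465675} \approx -6.1085$)
$j - w = - \frac{8953056}{1465675} - 11454 = - \frac{16796794506}{1465675}$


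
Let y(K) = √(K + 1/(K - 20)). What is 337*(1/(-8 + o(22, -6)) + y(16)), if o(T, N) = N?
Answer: -337/14 + 1011*√7/2 ≈ 1313.4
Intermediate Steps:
y(K) = √(K + 1/(-20 + K))
337*(1/(-8 + o(22, -6)) + y(16)) = 337*(1/(-8 - 6) + √((1 + 16*(-20 + 16))/(-20 + 16))) = 337*(1/(-14) + √((1 + 16*(-4))/(-4))) = 337*(-1/14 + √(-(1 - 64)/4)) = 337*(-1/14 + √(-¼*(-63))) = 337*(-1/14 + √(63/4)) = 337*(-1/14 + 3*√7/2) = -337/14 + 1011*√7/2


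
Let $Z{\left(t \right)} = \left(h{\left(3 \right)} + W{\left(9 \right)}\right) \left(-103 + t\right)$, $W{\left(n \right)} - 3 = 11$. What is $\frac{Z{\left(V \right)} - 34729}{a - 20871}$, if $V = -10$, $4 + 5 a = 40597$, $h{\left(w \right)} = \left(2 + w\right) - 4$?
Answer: $\frac{91060}{31881} \approx 2.8562$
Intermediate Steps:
$h{\left(w \right)} = -2 + w$
$a = \frac{40593}{5}$ ($a = - \frac{4}{5} + \frac{1}{5} \cdot 40597 = - \frac{4}{5} + \frac{40597}{5} = \frac{40593}{5} \approx 8118.6$)
$W{\left(n \right)} = 14$ ($W{\left(n \right)} = 3 + 11 = 14$)
$Z{\left(t \right)} = -1545 + 15 t$ ($Z{\left(t \right)} = \left(\left(-2 + 3\right) + 14\right) \left(-103 + t\right) = \left(1 + 14\right) \left(-103 + t\right) = 15 \left(-103 + t\right) = -1545 + 15 t$)
$\frac{Z{\left(V \right)} - 34729}{a - 20871} = \frac{\left(-1545 + 15 \left(-10\right)\right) - 34729}{\frac{40593}{5} - 20871} = \frac{\left(-1545 - 150\right) - 34729}{- \frac{63762}{5}} = \left(-1695 - 34729\right) \left(- \frac{5}{63762}\right) = \left(-36424\right) \left(- \frac{5}{63762}\right) = \frac{91060}{31881}$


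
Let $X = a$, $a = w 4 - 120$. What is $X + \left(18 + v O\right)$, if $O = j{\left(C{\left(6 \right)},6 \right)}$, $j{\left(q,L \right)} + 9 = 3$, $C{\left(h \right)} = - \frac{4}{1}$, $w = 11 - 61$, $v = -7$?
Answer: $-260$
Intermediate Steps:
$w = -50$
$C{\left(h \right)} = -4$ ($C{\left(h \right)} = \left(-4\right) 1 = -4$)
$j{\left(q,L \right)} = -6$ ($j{\left(q,L \right)} = -9 + 3 = -6$)
$O = -6$
$a = -320$ ($a = \left(-50\right) 4 - 120 = -200 - 120 = -320$)
$X = -320$
$X + \left(18 + v O\right) = -320 + \left(18 - -42\right) = -320 + \left(18 + 42\right) = -320 + 60 = -260$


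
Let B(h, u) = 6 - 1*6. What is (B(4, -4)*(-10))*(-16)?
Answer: 0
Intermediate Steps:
B(h, u) = 0 (B(h, u) = 6 - 6 = 0)
(B(4, -4)*(-10))*(-16) = (0*(-10))*(-16) = 0*(-16) = 0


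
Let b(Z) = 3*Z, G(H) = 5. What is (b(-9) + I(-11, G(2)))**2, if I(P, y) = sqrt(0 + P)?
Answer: (27 - I*sqrt(11))**2 ≈ 718.0 - 179.1*I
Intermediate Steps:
I(P, y) = sqrt(P)
(b(-9) + I(-11, G(2)))**2 = (3*(-9) + sqrt(-11))**2 = (-27 + I*sqrt(11))**2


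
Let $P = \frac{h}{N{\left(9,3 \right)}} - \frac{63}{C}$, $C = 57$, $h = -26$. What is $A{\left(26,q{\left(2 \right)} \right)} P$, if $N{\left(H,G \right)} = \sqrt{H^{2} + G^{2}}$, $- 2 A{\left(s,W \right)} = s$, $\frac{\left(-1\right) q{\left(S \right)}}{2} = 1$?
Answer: $\frac{273}{19} + \frac{169 \sqrt{10}}{15} \approx 49.997$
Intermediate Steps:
$q{\left(S \right)} = -2$ ($q{\left(S \right)} = \left(-2\right) 1 = -2$)
$A{\left(s,W \right)} = - \frac{s}{2}$
$N{\left(H,G \right)} = \sqrt{G^{2} + H^{2}}$
$P = - \frac{21}{19} - \frac{13 \sqrt{10}}{15}$ ($P = - \frac{26}{\sqrt{3^{2} + 9^{2}}} - \frac{63}{57} = - \frac{26}{\sqrt{9 + 81}} - \frac{21}{19} = - \frac{26}{\sqrt{90}} - \frac{21}{19} = - \frac{26}{3 \sqrt{10}} - \frac{21}{19} = - 26 \frac{\sqrt{10}}{30} - \frac{21}{19} = - \frac{13 \sqrt{10}}{15} - \frac{21}{19} = - \frac{21}{19} - \frac{13 \sqrt{10}}{15} \approx -3.8459$)
$A{\left(26,q{\left(2 \right)} \right)} P = \left(- \frac{1}{2}\right) 26 \left(- \frac{21}{19} - \frac{13 \sqrt{10}}{15}\right) = - 13 \left(- \frac{21}{19} - \frac{13 \sqrt{10}}{15}\right) = \frac{273}{19} + \frac{169 \sqrt{10}}{15}$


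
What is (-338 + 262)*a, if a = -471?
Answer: 35796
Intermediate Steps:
(-338 + 262)*a = (-338 + 262)*(-471) = -76*(-471) = 35796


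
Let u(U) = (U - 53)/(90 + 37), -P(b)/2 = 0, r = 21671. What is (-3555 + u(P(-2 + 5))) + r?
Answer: 2300679/127 ≈ 18116.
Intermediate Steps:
P(b) = 0 (P(b) = -2*0 = 0)
u(U) = -53/127 + U/127 (u(U) = (-53 + U)/127 = (-53 + U)*(1/127) = -53/127 + U/127)
(-3555 + u(P(-2 + 5))) + r = (-3555 + (-53/127 + (1/127)*0)) + 21671 = (-3555 + (-53/127 + 0)) + 21671 = (-3555 - 53/127) + 21671 = -451538/127 + 21671 = 2300679/127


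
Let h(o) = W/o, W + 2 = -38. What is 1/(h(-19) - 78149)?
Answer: -19/1484791 ≈ -1.2796e-5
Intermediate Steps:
W = -40 (W = -2 - 38 = -40)
h(o) = -40/o
1/(h(-19) - 78149) = 1/(-40/(-19) - 78149) = 1/(-40*(-1/19) - 78149) = 1/(40/19 - 78149) = 1/(-1484791/19) = -19/1484791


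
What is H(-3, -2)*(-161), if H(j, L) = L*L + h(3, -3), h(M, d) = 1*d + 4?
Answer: -805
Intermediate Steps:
h(M, d) = 4 + d (h(M, d) = d + 4 = 4 + d)
H(j, L) = 1 + L² (H(j, L) = L*L + (4 - 3) = L² + 1 = 1 + L²)
H(-3, -2)*(-161) = (1 + (-2)²)*(-161) = (1 + 4)*(-161) = 5*(-161) = -805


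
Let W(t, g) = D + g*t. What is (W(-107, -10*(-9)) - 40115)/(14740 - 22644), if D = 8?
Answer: 49737/7904 ≈ 6.2926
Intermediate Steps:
W(t, g) = 8 + g*t
(W(-107, -10*(-9)) - 40115)/(14740 - 22644) = ((8 - 10*(-9)*(-107)) - 40115)/(14740 - 22644) = ((8 + 90*(-107)) - 40115)/(-7904) = ((8 - 9630) - 40115)*(-1/7904) = (-9622 - 40115)*(-1/7904) = -49737*(-1/7904) = 49737/7904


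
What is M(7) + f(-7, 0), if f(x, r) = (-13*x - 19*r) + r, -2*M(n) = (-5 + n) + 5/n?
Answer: 1255/14 ≈ 89.643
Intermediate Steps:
M(n) = 5/2 - 5/(2*n) - n/2 (M(n) = -((-5 + n) + 5/n)/2 = -(-5 + n + 5/n)/2 = 5/2 - 5/(2*n) - n/2)
f(x, r) = -18*r - 13*x (f(x, r) = (-19*r - 13*x) + r = -18*r - 13*x)
M(7) + f(-7, 0) = (1/2)*(-5 - 1*7*(-5 + 7))/7 + (-18*0 - 13*(-7)) = (1/2)*(1/7)*(-5 - 1*7*2) + (0 + 91) = (1/2)*(1/7)*(-5 - 14) + 91 = (1/2)*(1/7)*(-19) + 91 = -19/14 + 91 = 1255/14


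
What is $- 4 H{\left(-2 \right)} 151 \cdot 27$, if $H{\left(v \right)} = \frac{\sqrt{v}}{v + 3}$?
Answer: $- 16308 i \sqrt{2} \approx - 23063.0 i$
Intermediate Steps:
$H{\left(v \right)} = \frac{\sqrt{v}}{3 + v}$
$- 4 H{\left(-2 \right)} 151 \cdot 27 = - 4 \frac{\sqrt{-2}}{3 - 2} \cdot 151 \cdot 27 = - 4 \frac{i \sqrt{2}}{1} \cdot 151 \cdot 27 = - 4 i \sqrt{2} \cdot 1 \cdot 151 \cdot 27 = - 4 i \sqrt{2} \cdot 151 \cdot 27 = - 604 i \sqrt{2} \cdot 27 = - 16308 i \sqrt{2}$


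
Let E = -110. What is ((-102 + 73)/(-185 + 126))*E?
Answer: -3190/59 ≈ -54.068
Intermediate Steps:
((-102 + 73)/(-185 + 126))*E = ((-102 + 73)/(-185 + 126))*(-110) = -29/(-59)*(-110) = -29*(-1/59)*(-110) = (29/59)*(-110) = -3190/59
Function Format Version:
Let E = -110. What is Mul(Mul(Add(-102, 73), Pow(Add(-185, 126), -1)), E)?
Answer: Rational(-3190, 59) ≈ -54.068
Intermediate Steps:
Mul(Mul(Add(-102, 73), Pow(Add(-185, 126), -1)), E) = Mul(Mul(Add(-102, 73), Pow(Add(-185, 126), -1)), -110) = Mul(Mul(-29, Pow(-59, -1)), -110) = Mul(Mul(-29, Rational(-1, 59)), -110) = Mul(Rational(29, 59), -110) = Rational(-3190, 59)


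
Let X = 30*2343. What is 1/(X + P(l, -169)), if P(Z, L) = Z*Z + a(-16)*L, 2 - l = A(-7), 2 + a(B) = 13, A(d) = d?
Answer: 1/68512 ≈ 1.4596e-5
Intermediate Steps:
a(B) = 11 (a(B) = -2 + 13 = 11)
l = 9 (l = 2 - 1*(-7) = 2 + 7 = 9)
P(Z, L) = Z**2 + 11*L (P(Z, L) = Z*Z + 11*L = Z**2 + 11*L)
X = 70290
1/(X + P(l, -169)) = 1/(70290 + (9**2 + 11*(-169))) = 1/(70290 + (81 - 1859)) = 1/(70290 - 1778) = 1/68512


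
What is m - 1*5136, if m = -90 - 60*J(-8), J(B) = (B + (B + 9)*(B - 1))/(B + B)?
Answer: -21159/4 ≈ -5289.8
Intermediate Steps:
J(B) = (B + (-1 + B)*(9 + B))/(2*B) (J(B) = (B + (9 + B)*(-1 + B))/((2*B)) = (B + (-1 + B)*(9 + B))*(1/(2*B)) = (B + (-1 + B)*(9 + B))/(2*B))
m = -615/4 (m = -90 - 30*(-9 - 8*(9 - 8))/(-8) = -90 - 30*(-1)*(-9 - 8*1)/8 = -90 - 30*(-1)*(-9 - 8)/8 = -90 - 30*(-1)*(-17)/8 = -90 - 60*17/16 = -90 - 255/4 = -615/4 ≈ -153.75)
m - 1*5136 = -615/4 - 1*5136 = -615/4 - 5136 = -21159/4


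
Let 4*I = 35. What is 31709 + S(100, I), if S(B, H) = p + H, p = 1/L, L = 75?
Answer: 9515329/300 ≈ 31718.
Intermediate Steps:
I = 35/4 (I = (1/4)*35 = 35/4 ≈ 8.7500)
p = 1/75 ≈ 0.013333
S(B, H) = 1/75 + H
31709 + S(100, I) = 31709 + (1/75 + 35/4) = 31709 + 2629/300 = 9515329/300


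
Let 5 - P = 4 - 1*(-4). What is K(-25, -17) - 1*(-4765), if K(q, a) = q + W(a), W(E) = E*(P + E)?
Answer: 5080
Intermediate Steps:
P = -3 (P = 5 - (4 - 1*(-4)) = 5 - (4 + 4) = 5 - 1*8 = 5 - 8 = -3)
W(E) = E*(-3 + E)
K(q, a) = q + a*(-3 + a)
K(-25, -17) - 1*(-4765) = (-25 - 17*(-3 - 17)) - 1*(-4765) = (-25 - 17*(-20)) + 4765 = (-25 + 340) + 4765 = 315 + 4765 = 5080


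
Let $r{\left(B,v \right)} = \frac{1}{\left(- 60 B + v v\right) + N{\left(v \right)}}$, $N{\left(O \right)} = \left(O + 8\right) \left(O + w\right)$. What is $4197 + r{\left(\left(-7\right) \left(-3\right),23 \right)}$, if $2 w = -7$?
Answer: $\frac{1061839}{253} \approx 4197.0$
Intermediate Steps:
$w = - \frac{7}{2}$ ($w = \frac{1}{2} \left(-7\right) = - \frac{7}{2} \approx -3.5$)
$N{\left(O \right)} = \left(8 + O\right) \left(- \frac{7}{2} + O\right)$ ($N{\left(O \right)} = \left(O + 8\right) \left(O - \frac{7}{2}\right) = \left(8 + O\right) \left(- \frac{7}{2} + O\right)$)
$r{\left(B,v \right)} = \frac{1}{-28 - 60 B + 2 v^{2} + \frac{9 v}{2}}$ ($r{\left(B,v \right)} = \frac{1}{\left(- 60 B + v v\right) + \left(-28 + v^{2} + \frac{9 v}{2}\right)} = \frac{1}{\left(- 60 B + v^{2}\right) + \left(-28 + v^{2} + \frac{9 v}{2}\right)} = \frac{1}{\left(v^{2} - 60 B\right) + \left(-28 + v^{2} + \frac{9 v}{2}\right)} = \frac{1}{-28 - 60 B + 2 v^{2} + \frac{9 v}{2}}$)
$4197 + r{\left(\left(-7\right) \left(-3\right),23 \right)} = 4197 + \frac{2}{-56 - 120 \left(\left(-7\right) \left(-3\right)\right) + 4 \cdot 23^{2} + 9 \cdot 23} = 4197 + \frac{2}{-56 - 2520 + 4 \cdot 529 + 207} = 4197 + \frac{2}{-56 - 2520 + 2116 + 207} = 4197 + \frac{2}{-253} = 4197 + 2 \left(- \frac{1}{253}\right) = 4197 - \frac{2}{253} = \frac{1061839}{253}$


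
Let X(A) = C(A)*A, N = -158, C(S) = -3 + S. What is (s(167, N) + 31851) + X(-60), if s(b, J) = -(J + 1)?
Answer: 35788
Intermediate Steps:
X(A) = A*(-3 + A) (X(A) = (-3 + A)*A = A*(-3 + A))
s(b, J) = -1 - J (s(b, J) = -(1 + J) = -1 - J)
(s(167, N) + 31851) + X(-60) = ((-1 - 1*(-158)) + 31851) - 60*(-3 - 60) = ((-1 + 158) + 31851) - 60*(-63) = (157 + 31851) + 3780 = 32008 + 3780 = 35788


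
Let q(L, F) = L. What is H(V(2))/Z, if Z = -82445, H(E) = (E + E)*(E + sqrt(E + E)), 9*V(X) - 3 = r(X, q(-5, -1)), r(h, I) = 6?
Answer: -2/82445 - 2*sqrt(2)/82445 ≈ -5.8565e-5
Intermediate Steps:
V(X) = 1 (V(X) = 1/3 + (1/9)*6 = 1/3 + 2/3 = 1)
H(E) = 2*E*(E + sqrt(2)*sqrt(E)) (H(E) = (2*E)*(E + sqrt(2*E)) = (2*E)*(E + sqrt(2)*sqrt(E)) = 2*E*(E + sqrt(2)*sqrt(E)))
H(V(2))/Z = (2*1**2 + 2*sqrt(2)*1**(3/2))/(-82445) = (2*1 + 2*sqrt(2)*1)*(-1/82445) = (2 + 2*sqrt(2))*(-1/82445) = -2/82445 - 2*sqrt(2)/82445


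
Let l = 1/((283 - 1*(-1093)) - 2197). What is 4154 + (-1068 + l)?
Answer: 2533605/821 ≈ 3086.0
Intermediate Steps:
l = -1/821 (l = 1/((283 + 1093) - 2197) = 1/(1376 - 2197) = 1/(-821) = -1/821 ≈ -0.0012180)
4154 + (-1068 + l) = 4154 + (-1068 - 1/821) = 4154 - 876829/821 = 2533605/821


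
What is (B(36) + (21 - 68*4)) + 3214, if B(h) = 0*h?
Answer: 2963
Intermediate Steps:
B(h) = 0
(B(36) + (21 - 68*4)) + 3214 = (0 + (21 - 68*4)) + 3214 = (0 + (21 - 272)) + 3214 = (0 - 251) + 3214 = -251 + 3214 = 2963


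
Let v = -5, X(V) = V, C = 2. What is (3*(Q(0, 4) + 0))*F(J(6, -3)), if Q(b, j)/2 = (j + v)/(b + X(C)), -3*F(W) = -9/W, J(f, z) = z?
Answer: 3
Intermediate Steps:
F(W) = 3/W (F(W) = -(-3)/W = 3/W)
Q(b, j) = 2*(-5 + j)/(2 + b) (Q(b, j) = 2*((j - 5)/(b + 2)) = 2*((-5 + j)/(2 + b)) = 2*(-5 + j)/(2 + b))
(3*(Q(0, 4) + 0))*F(J(6, -3)) = (3*(2*(-5 + 4)/(2 + 0) + 0))*(3/(-3)) = (3*(2*(-1)/2 + 0))*(3*(-⅓)) = (3*(2*(½)*(-1) + 0))*(-1) = (3*(-1 + 0))*(-1) = (3*(-1))*(-1) = -3*(-1) = 3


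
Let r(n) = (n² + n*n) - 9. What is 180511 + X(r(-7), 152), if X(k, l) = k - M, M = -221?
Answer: 180821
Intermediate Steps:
r(n) = -9 + 2*n² (r(n) = (n² + n²) - 9 = 2*n² - 9 = -9 + 2*n²)
X(k, l) = 221 + k (X(k, l) = k - 1*(-221) = k + 221 = 221 + k)
180511 + X(r(-7), 152) = 180511 + (221 + (-9 + 2*(-7)²)) = 180511 + (221 + (-9 + 2*49)) = 180511 + (221 + (-9 + 98)) = 180511 + (221 + 89) = 180511 + 310 = 180821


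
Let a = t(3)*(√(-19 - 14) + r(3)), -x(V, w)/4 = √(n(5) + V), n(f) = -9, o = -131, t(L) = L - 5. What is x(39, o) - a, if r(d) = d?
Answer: 6 - 4*√30 + 2*I*√33 ≈ -15.909 + 11.489*I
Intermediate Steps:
t(L) = -5 + L
x(V, w) = -4*√(-9 + V)
a = -6 - 2*I*√33 (a = (-5 + 3)*(√(-19 - 14) + 3) = -2*(√(-33) + 3) = -2*(I*√33 + 3) = -2*(3 + I*√33) = -6 - 2*I*√33 ≈ -6.0 - 11.489*I)
x(39, o) - a = -4*√(-9 + 39) - (-6 - 2*I*√33) = -4*√30 + (6 + 2*I*√33) = 6 - 4*√30 + 2*I*√33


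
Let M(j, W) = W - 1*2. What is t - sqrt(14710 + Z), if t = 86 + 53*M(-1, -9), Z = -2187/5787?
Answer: -497 - sqrt(6081678541)/643 ≈ -618.28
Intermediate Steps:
M(j, W) = -2 + W (M(j, W) = W - 2 = -2 + W)
Z = -243/643 (Z = -2187*1/5787 = -243/643 ≈ -0.37792)
t = -497 (t = 86 + 53*(-2 - 9) = 86 + 53*(-11) = 86 - 583 = -497)
t - sqrt(14710 + Z) = -497 - sqrt(14710 - 243/643) = -497 - sqrt(9458287/643) = -497 - sqrt(6081678541)/643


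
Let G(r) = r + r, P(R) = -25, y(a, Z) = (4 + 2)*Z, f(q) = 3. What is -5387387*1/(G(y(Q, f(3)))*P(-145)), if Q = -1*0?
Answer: 5387387/900 ≈ 5986.0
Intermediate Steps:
Q = 0
y(a, Z) = 6*Z
G(r) = 2*r
-5387387*1/(G(y(Q, f(3)))*P(-145)) = -5387387/((-50*6*3)) = -5387387/((-50*18)) = -5387387/((-25*36)) = -5387387/(-900) = -5387387*(-1/900) = 5387387/900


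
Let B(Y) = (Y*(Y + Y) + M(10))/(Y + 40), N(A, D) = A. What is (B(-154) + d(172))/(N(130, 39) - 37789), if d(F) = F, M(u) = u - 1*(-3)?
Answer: 3093/477014 ≈ 0.0064841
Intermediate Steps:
M(u) = 3 + u (M(u) = u + 3 = 3 + u)
B(Y) = (13 + 2*Y**2)/(40 + Y) (B(Y) = (Y*(Y + Y) + (3 + 10))/(Y + 40) = (Y*(2*Y) + 13)/(40 + Y) = (2*Y**2 + 13)/(40 + Y) = (13 + 2*Y**2)/(40 + Y))
(B(-154) + d(172))/(N(130, 39) - 37789) = ((13 + 2*(-154)**2)/(40 - 154) + 172)/(130 - 37789) = ((13 + 2*23716)/(-114) + 172)/(-37659) = (-(13 + 47432)/114 + 172)*(-1/37659) = (-1/114*47445 + 172)*(-1/37659) = (-15815/38 + 172)*(-1/37659) = -9279/38*(-1/37659) = 3093/477014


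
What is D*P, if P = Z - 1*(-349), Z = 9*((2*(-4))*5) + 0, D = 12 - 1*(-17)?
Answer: -319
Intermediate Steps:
D = 29 (D = 12 + 17 = 29)
Z = -360 (Z = 9*(-8*5) + 0 = 9*(-40) + 0 = -360 + 0 = -360)
P = -11 (P = -360 - 1*(-349) = -360 + 349 = -11)
D*P = 29*(-11) = -319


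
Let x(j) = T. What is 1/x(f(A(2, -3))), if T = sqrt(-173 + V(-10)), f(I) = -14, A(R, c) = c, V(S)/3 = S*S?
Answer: sqrt(127)/127 ≈ 0.088736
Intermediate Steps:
V(S) = 3*S**2 (V(S) = 3*(S*S) = 3*S**2)
T = sqrt(127) (T = sqrt(-173 + 3*(-10)**2) = sqrt(-173 + 3*100) = sqrt(-173 + 300) = sqrt(127) ≈ 11.269)
x(j) = sqrt(127)
1/x(f(A(2, -3))) = 1/(sqrt(127)) = sqrt(127)/127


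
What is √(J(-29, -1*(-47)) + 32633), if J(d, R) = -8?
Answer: 15*√145 ≈ 180.62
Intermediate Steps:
√(J(-29, -1*(-47)) + 32633) = √(-8 + 32633) = √32625 = 15*√145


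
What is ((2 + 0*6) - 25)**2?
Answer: 529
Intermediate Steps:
((2 + 0*6) - 25)**2 = ((2 + 0) - 25)**2 = (2 - 25)**2 = (-23)**2 = 529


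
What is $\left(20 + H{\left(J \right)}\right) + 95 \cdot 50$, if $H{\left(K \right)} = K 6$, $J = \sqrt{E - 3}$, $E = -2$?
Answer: $4770 + 6 i \sqrt{5} \approx 4770.0 + 13.416 i$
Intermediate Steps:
$J = i \sqrt{5}$ ($J = \sqrt{-2 - 3} = \sqrt{-5} = i \sqrt{5} \approx 2.2361 i$)
$H{\left(K \right)} = 6 K$
$\left(20 + H{\left(J \right)}\right) + 95 \cdot 50 = \left(20 + 6 i \sqrt{5}\right) + 95 \cdot 50 = \left(20 + 6 i \sqrt{5}\right) + 4750 = 4770 + 6 i \sqrt{5}$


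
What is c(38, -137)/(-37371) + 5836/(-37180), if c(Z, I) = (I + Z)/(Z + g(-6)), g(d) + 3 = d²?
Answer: -1290101438/8220934865 ≈ -0.15693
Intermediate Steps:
g(d) = -3 + d²
c(Z, I) = (I + Z)/(33 + Z) (c(Z, I) = (I + Z)/(Z + (-3 + (-6)²)) = (I + Z)/(Z + (-3 + 36)) = (I + Z)/(Z + 33) = (I + Z)/(33 + Z))
c(38, -137)/(-37371) + 5836/(-37180) = ((-137 + 38)/(33 + 38))/(-37371) + 5836/(-37180) = (-99/71)*(-1/37371) + 5836*(-1/37180) = ((1/71)*(-99))*(-1/37371) - 1459/9295 = -99/71*(-1/37371) - 1459/9295 = 33/884447 - 1459/9295 = -1290101438/8220934865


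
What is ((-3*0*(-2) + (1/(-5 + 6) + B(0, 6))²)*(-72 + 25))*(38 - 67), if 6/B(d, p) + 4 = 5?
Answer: 66787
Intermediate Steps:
B(d, p) = 6 (B(d, p) = 6/(-4 + 5) = 6/1 = 6*1 = 6)
((-3*0*(-2) + (1/(-5 + 6) + B(0, 6))²)*(-72 + 25))*(38 - 67) = ((-3*0*(-2) + (1/(-5 + 6) + 6)²)*(-72 + 25))*(38 - 67) = ((0*(-2) + (1/1 + 6)²)*(-47))*(-29) = ((0 + (1 + 6)²)*(-47))*(-29) = ((0 + 7²)*(-47))*(-29) = ((0 + 49)*(-47))*(-29) = (49*(-47))*(-29) = -2303*(-29) = 66787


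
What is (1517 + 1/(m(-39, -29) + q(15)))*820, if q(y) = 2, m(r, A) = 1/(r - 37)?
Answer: 187897260/151 ≈ 1.2444e+6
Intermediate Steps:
m(r, A) = 1/(-37 + r)
(1517 + 1/(m(-39, -29) + q(15)))*820 = (1517 + 1/(1/(-37 - 39) + 2))*820 = (1517 + 1/(1/(-76) + 2))*820 = (1517 + 1/(-1/76 + 2))*820 = (1517 + 1/(151/76))*820 = (1517 + 76/151)*820 = (229143/151)*820 = 187897260/151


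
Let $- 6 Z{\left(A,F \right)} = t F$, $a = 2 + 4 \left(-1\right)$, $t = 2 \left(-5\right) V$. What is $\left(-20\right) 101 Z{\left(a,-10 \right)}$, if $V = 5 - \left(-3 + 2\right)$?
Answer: $202000$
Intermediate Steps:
$V = 6$ ($V = 5 - -1 = 5 + 1 = 6$)
$t = -60$ ($t = 2 \left(-5\right) 6 = \left(-10\right) 6 = -60$)
$a = -2$ ($a = 2 - 4 = -2$)
$Z{\left(A,F \right)} = 10 F$ ($Z{\left(A,F \right)} = - \frac{\left(-60\right) F}{6} = 10 F$)
$\left(-20\right) 101 Z{\left(a,-10 \right)} = \left(-20\right) 101 \cdot 10 \left(-10\right) = \left(-2020\right) \left(-100\right) = 202000$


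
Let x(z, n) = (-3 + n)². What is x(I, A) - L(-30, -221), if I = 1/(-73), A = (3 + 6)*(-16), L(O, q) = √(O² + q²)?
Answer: 21609 - √49741 ≈ 21386.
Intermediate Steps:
A = -144 (A = 9*(-16) = -144)
I = -1/73 ≈ -0.013699
x(I, A) - L(-30, -221) = (-3 - 144)² - √((-30)² + (-221)²) = (-147)² - √(900 + 48841) = 21609 - √49741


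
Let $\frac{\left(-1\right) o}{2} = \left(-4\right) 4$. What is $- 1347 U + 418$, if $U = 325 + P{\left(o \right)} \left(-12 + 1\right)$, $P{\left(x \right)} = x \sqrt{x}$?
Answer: $-437357 + 1896576 \sqrt{2} \approx 2.2448 \cdot 10^{6}$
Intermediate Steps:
$o = 32$ ($o = - 2 \left(\left(-4\right) 4\right) = \left(-2\right) \left(-16\right) = 32$)
$P{\left(x \right)} = x^{\frac{3}{2}}$
$U = 325 - 1408 \sqrt{2}$ ($U = 325 + 32^{\frac{3}{2}} \left(-12 + 1\right) = 325 + 128 \sqrt{2} \left(-11\right) = 325 - 1408 \sqrt{2} \approx -1666.2$)
$- 1347 U + 418 = - 1347 \left(325 - 1408 \sqrt{2}\right) + 418 = \left(-437775 + 1896576 \sqrt{2}\right) + 418 = -437357 + 1896576 \sqrt{2}$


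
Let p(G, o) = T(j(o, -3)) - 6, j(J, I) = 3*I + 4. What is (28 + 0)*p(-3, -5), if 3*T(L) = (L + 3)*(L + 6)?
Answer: -560/3 ≈ -186.67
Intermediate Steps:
j(J, I) = 4 + 3*I
T(L) = (3 + L)*(6 + L)/3 (T(L) = ((L + 3)*(L + 6))/3 = ((3 + L)*(6 + L))/3 = (3 + L)*(6 + L)/3)
p(G, o) = -20/3 (p(G, o) = (6 + 3*(4 + 3*(-3)) + (4 + 3*(-3))²/3) - 6 = (6 + 3*(4 - 9) + (4 - 9)²/3) - 6 = (6 + 3*(-5) + (⅓)*(-5)²) - 6 = (6 - 15 + (⅓)*25) - 6 = (6 - 15 + 25/3) - 6 = -⅔ - 6 = -20/3)
(28 + 0)*p(-3, -5) = (28 + 0)*(-20/3) = 28*(-20/3) = -560/3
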